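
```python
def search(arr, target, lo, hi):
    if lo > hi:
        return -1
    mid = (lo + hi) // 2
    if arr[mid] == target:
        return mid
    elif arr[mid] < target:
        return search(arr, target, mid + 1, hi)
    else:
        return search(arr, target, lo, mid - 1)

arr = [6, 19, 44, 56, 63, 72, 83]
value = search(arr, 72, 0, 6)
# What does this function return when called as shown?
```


search(arr, 72, 0, 6)
lo=0, hi=6, mid=3, arr[mid]=56
56 < 72, search right half
lo=4, hi=6, mid=5, arr[mid]=72
arr[5] == 72, found at index 5
= 5


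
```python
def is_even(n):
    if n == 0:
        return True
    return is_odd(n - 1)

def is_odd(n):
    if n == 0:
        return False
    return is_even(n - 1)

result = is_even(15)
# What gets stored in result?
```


is_even(15)
= is_odd(14)
= is_even(13)
= is_odd(12)
= is_even(11)
= is_odd(10)
= is_even(9)
= is_odd(8)
= is_even(7)
= is_odd(6)
= is_even(5)
= is_odd(4)
= is_even(3)
= is_odd(2)
= is_even(1)
= is_odd(0)
n == 0: return False
= False


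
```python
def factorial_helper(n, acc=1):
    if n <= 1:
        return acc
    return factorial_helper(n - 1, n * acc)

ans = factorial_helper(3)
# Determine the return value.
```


factorial_helper(3, 1)
= factorial_helper(2, 3 * 1) = factorial_helper(2, 3)
= factorial_helper(1, 2 * 3) = factorial_helper(1, 6)
n <= 1, return acc = 6


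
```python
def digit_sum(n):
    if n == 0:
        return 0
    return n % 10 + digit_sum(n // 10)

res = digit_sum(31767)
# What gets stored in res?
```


digit_sum(31767)
= 7 + digit_sum(3176)
= 7 + 6 + digit_sum(317)
= 7 + 6 + 7 + digit_sum(31)
= 7 + 6 + 7 + 1 + digit_sum(3)
= 7 + 6 + 7 + 1 + 3 + digit_sum(0)
= 7 + 6 + 7 + 1 + 3 + 0
= 24


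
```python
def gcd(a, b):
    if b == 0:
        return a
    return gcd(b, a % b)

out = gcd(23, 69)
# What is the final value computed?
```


gcd(23, 69)
= gcd(69, 23 % 69) = gcd(69, 23)
= gcd(23, 69 % 23) = gcd(23, 0)
b == 0, return a = 23


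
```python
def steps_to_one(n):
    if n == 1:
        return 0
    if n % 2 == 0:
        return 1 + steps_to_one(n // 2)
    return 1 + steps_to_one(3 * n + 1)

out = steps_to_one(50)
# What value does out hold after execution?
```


steps_to_one(50)
50 is even -> steps_to_one(25)
25 is odd -> 3*25+1 = 76 -> steps_to_one(76)
76 is even -> steps_to_one(38)
38 is even -> steps_to_one(19)
19 is odd -> 3*19+1 = 58 -> steps_to_one(58)
58 is even -> steps_to_one(29)
29 is odd -> 3*29+1 = 88 -> steps_to_one(88)
88 is even -> steps_to_one(44)
44 is even -> steps_to_one(22)
22 is even -> steps_to_one(11)
11 is odd -> 3*11+1 = 34 -> steps_to_one(34)
34 is even -> steps_to_one(17)
17 is odd -> 3*17+1 = 52 -> steps_to_one(52)
52 is even -> steps_to_one(26)
26 is even -> steps_to_one(13)
13 is odd -> 3*13+1 = 40 -> steps_to_one(40)
40 is even -> steps_to_one(20)
20 is even -> steps_to_one(10)
10 is even -> steps_to_one(5)
5 is odd -> 3*5+1 = 16 -> steps_to_one(16)
16 is even -> steps_to_one(8)
8 is even -> steps_to_one(4)
4 is even -> steps_to_one(2)
2 is even -> steps_to_one(1)
Reached 1 after 24 steps
= 24


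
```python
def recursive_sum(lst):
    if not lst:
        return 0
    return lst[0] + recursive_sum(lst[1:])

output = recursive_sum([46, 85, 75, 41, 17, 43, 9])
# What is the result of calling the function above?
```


recursive_sum([46, 85, 75, 41, 17, 43, 9])
= 46 + recursive_sum([85, 75, 41, 17, 43, 9])
= 46 + 85 + recursive_sum([75, 41, 17, 43, 9])
= 46 + 85 + 75 + recursive_sum([41, 17, 43, 9])
= 46 + 85 + 75 + 41 + recursive_sum([17, 43, 9])
= 46 + 85 + 75 + 41 + 17 + recursive_sum([43, 9])
= 46 + 85 + 75 + 41 + 17 + 43 + recursive_sum([9])
= 46 + 85 + 75 + 41 + 17 + 43 + 9 + recursive_sum([])
= 46 + 85 + 75 + 41 + 17 + 43 + 9 + 0
= 316


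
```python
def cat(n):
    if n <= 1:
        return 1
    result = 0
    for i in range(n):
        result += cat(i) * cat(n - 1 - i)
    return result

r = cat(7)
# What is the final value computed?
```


cat(7)
= sum of cat(i) * cat(7-1-i) for i in 0..6
First compute sub-values bottom-up:
  cat(0) = 1, cat(1) = 1
  cat(2) = 1*1 + 1*1 = 2
  cat(3) = 1*2 + 1*1 + 2*1 = 5
  cat(4) = 1*5 + 1*2 + 2*1 + 5*1 = 14
  cat(5) = 1*14 + 1*5 + 2*2 + 5*1 + 14*1 = 42
  cat(6) = 1*42 + 1*14 + 2*5 + 5*2 + 14*1 + 42*1 = 132
Now cat(7):
  cat(0)*cat(6) = 1*132 = 132
  cat(1)*cat(5) = 1*42 = 42
  cat(2)*cat(4) = 2*14 = 28
  cat(3)*cat(3) = 5*5 = 25
  cat(4)*cat(2) = 14*2 = 28
  cat(5)*cat(1) = 42*1 = 42
  cat(6)*cat(0) = 132*1 = 132
= 132 + 42 + 28 + 25 + 28 + 42 + 132
= 429


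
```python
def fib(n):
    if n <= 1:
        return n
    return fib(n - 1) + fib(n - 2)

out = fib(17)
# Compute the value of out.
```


fib(17)
= fib(16) + fib(15)
= (fib(15) + fib(14)) + fib(15)
Computing bottom-up: fib(0)=0, fib(1)=1, fib(2)=1, fib(3)=2, fib(4)=3, fib(5)=5, fib(6)=8, fib(7)=13, fib(8)=21, fib(9)=34, fib(10)=55, fib(11)=89, fib(12)=144, fib(13)=233, fib(14)=377, fib(15)=610, fib(16)=987, fib(17)=1597
= 1597


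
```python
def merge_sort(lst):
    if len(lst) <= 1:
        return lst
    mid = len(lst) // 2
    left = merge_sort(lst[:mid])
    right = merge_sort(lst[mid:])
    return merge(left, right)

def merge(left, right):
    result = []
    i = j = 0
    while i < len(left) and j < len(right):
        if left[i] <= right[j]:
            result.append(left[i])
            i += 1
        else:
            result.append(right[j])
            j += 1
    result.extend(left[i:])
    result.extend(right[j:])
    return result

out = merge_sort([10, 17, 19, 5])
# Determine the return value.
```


merge_sort([10, 17, 19, 5])
Split into [10, 17] and [19, 5]
Left sorted: [10, 17]
Right sorted: [5, 19]
Merge [10, 17] and [5, 19]
= [5, 10, 17, 19]


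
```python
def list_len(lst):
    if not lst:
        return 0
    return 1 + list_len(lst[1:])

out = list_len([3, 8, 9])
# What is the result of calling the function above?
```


list_len([3, 8, 9])
= 1 + list_len([8, 9])
= 1 + 1 + list_len([9])
= 1 + 1 + 1 + list_len([])
= 1 + 1 + 1 + 0
= 3


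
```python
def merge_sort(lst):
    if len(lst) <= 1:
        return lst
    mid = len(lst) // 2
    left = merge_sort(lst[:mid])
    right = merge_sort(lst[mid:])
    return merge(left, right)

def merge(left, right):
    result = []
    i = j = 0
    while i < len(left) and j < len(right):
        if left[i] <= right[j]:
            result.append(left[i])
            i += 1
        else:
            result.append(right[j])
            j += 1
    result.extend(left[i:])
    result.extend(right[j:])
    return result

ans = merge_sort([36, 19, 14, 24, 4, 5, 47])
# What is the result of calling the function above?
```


merge_sort([36, 19, 14, 24, 4, 5, 47])
Split into [36, 19, 14] and [24, 4, 5, 47]
Left sorted: [14, 19, 36]
Right sorted: [4, 5, 24, 47]
Merge [14, 19, 36] and [4, 5, 24, 47]
= [4, 5, 14, 19, 24, 36, 47]


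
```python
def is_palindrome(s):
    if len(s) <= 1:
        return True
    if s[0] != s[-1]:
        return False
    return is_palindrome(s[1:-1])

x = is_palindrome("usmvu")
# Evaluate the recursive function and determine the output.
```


is_palindrome("usmvu")
"usmvu": s[0]='u' == s[-1]='u' -> is_palindrome("smv")
"smv": s[0]='s' != s[-1]='v' -> False
= False


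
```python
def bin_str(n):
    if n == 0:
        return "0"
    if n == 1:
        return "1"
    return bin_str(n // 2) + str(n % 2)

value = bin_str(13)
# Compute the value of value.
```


bin_str(13)
= bin_str(6) + "1"
= bin_str(3) + "0" + "1"
= bin_str(1) + "1" + "0" + "1"
= "1" + "1" + "0" + "1"
= "1101"


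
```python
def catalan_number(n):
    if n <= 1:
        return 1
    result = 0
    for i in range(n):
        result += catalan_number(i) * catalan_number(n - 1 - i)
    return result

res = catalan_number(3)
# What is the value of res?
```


catalan_number(3)
= sum of catalan_number(i) * catalan_number(3-1-i) for i in 0..2
First compute sub-values bottom-up:
  catalan_number(0) = 1, catalan_number(1) = 1
  catalan_number(2) = 1*1 + 1*1 = 2
Now catalan_number(3):
  catalan_number(0)*catalan_number(2) = 1*2 = 2
  catalan_number(1)*catalan_number(1) = 1*1 = 1
  catalan_number(2)*catalan_number(0) = 2*1 = 2
= 2 + 1 + 2
= 5


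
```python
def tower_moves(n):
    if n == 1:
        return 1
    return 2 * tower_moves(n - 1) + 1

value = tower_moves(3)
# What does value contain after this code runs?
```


tower_moves(3)
= 2 * tower_moves(2) + 1
= 2 * (2 * tower_moves(1) + 1) + 1
Now compute bottom-up:
tower_moves(1) = 1
tower_moves(2) = 2 * 1 + 1 = 3
tower_moves(3) = 2 * 3 + 1 = 7
= 7


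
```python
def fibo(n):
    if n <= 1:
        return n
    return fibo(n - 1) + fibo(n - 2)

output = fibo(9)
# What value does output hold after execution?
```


fibo(9)
= fibo(8) + fibo(7)
= (fibo(7) + fibo(6)) + fibo(7)
Computing bottom-up: fibo(0)=0, fibo(1)=1, fibo(2)=1, fibo(3)=2, fibo(4)=3, fibo(5)=5, fibo(6)=8, fibo(7)=13, fibo(8)=21, fibo(9)=34
= 34


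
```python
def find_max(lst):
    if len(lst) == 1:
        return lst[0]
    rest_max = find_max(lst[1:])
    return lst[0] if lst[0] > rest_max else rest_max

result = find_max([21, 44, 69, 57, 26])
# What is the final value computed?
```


find_max([21, 44, 69, 57, 26])
= compare 21 with find_max([44, 69, 57, 26])
= compare 44 with find_max([69, 57, 26])
= compare 69 with find_max([57, 26])
= compare 57 with find_max([26])
Base: find_max([26]) = 26
compare 57 with 26: max = 57
compare 69 with 57: max = 69
compare 44 with 69: max = 69
compare 21 with 69: max = 69
= 69


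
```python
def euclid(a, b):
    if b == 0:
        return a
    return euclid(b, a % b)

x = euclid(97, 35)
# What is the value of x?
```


euclid(97, 35)
= euclid(35, 97 % 35) = euclid(35, 27)
= euclid(27, 35 % 27) = euclid(27, 8)
= euclid(8, 27 % 8) = euclid(8, 3)
= euclid(3, 8 % 3) = euclid(3, 2)
= euclid(2, 3 % 2) = euclid(2, 1)
= euclid(1, 2 % 1) = euclid(1, 0)
b == 0, return a = 1


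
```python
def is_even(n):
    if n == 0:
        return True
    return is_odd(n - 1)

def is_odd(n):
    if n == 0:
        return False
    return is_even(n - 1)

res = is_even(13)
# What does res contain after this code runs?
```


is_even(13)
= is_odd(12)
= is_even(11)
= is_odd(10)
= is_even(9)
= is_odd(8)
= is_even(7)
= is_odd(6)
= is_even(5)
= is_odd(4)
= is_even(3)
= is_odd(2)
= is_even(1)
= is_odd(0)
n == 0: return False
= False


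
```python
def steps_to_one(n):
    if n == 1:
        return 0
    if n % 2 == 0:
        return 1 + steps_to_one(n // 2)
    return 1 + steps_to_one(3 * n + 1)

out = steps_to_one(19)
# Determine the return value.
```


steps_to_one(19)
19 is odd -> 3*19+1 = 58 -> steps_to_one(58)
58 is even -> steps_to_one(29)
29 is odd -> 3*29+1 = 88 -> steps_to_one(88)
88 is even -> steps_to_one(44)
44 is even -> steps_to_one(22)
22 is even -> steps_to_one(11)
11 is odd -> 3*11+1 = 34 -> steps_to_one(34)
34 is even -> steps_to_one(17)
17 is odd -> 3*17+1 = 52 -> steps_to_one(52)
52 is even -> steps_to_one(26)
26 is even -> steps_to_one(13)
13 is odd -> 3*13+1 = 40 -> steps_to_one(40)
40 is even -> steps_to_one(20)
20 is even -> steps_to_one(10)
10 is even -> steps_to_one(5)
5 is odd -> 3*5+1 = 16 -> steps_to_one(16)
16 is even -> steps_to_one(8)
8 is even -> steps_to_one(4)
4 is even -> steps_to_one(2)
2 is even -> steps_to_one(1)
Reached 1 after 20 steps
= 20


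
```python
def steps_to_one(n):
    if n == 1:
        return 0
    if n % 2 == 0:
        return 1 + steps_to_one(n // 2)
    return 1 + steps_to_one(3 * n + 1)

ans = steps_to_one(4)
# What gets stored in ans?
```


steps_to_one(4)
4 is even -> steps_to_one(2)
2 is even -> steps_to_one(1)
Reached 1 after 2 steps
= 2


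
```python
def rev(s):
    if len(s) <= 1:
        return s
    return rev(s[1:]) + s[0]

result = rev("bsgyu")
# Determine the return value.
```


rev("bsgyu")
= rev("sgyu") + "b"
= rev("gyu") + "s" + "b"
= rev("yu") + "g" + "s" + "b"
= rev("u") + "y" + "g" + "s" + "b"
= "u" + "y" + "g" + "s" + "b"
= "uygsb"


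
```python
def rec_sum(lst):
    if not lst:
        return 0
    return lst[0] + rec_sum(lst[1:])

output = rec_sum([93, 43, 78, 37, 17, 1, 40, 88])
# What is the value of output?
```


rec_sum([93, 43, 78, 37, 17, 1, 40, 88])
= 93 + rec_sum([43, 78, 37, 17, 1, 40, 88])
= 93 + 43 + rec_sum([78, 37, 17, 1, 40, 88])
= 93 + 43 + 78 + rec_sum([37, 17, 1, 40, 88])
= 93 + 43 + 78 + 37 + rec_sum([17, 1, 40, 88])
= 93 + 43 + 78 + 37 + 17 + rec_sum([1, 40, 88])
= 93 + 43 + 78 + 37 + 17 + 1 + rec_sum([40, 88])
= 93 + 43 + 78 + 37 + 17 + 1 + 40 + rec_sum([88])
= 93 + 43 + 78 + 37 + 17 + 1 + 40 + 88 + rec_sum([])
= 93 + 43 + 78 + 37 + 17 + 1 + 40 + 88 + 0
= 397


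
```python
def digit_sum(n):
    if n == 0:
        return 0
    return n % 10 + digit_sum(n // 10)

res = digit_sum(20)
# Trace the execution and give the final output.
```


digit_sum(20)
= 0 + digit_sum(2)
= 0 + 2 + digit_sum(0)
= 0 + 2 + 0
= 2


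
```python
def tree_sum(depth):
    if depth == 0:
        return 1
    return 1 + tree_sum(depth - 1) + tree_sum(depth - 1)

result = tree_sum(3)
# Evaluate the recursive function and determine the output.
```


tree_sum(3)
= 1 + tree_sum(2) + tree_sum(2)
= 1 + 2 * tree_sum(2)
tree_sum(k) = 2^(k+1) - 1
tree_sum(0) = 1
tree_sum(1) = 3
tree_sum(2) = 7
tree_sum(3) = 15
tree_sum(3) = 2^4 - 1 = 15


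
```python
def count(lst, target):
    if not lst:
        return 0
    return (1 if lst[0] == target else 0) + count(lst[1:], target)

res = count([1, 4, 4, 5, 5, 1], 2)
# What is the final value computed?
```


count([1, 4, 4, 5, 5, 1], 2)
lst[0]=1 != 2: 0 + count([4, 4, 5, 5, 1], 2)
lst[0]=4 != 2: 0 + count([4, 5, 5, 1], 2)
lst[0]=4 != 2: 0 + count([5, 5, 1], 2)
lst[0]=5 != 2: 0 + count([5, 1], 2)
lst[0]=5 != 2: 0 + count([1], 2)
lst[0]=1 != 2: 0 + count([], 2)
= 0


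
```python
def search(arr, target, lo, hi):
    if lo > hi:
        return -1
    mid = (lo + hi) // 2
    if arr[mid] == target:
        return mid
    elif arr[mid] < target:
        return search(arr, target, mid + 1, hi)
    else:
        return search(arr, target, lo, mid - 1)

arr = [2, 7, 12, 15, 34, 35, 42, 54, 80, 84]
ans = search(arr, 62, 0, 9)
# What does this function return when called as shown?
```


search(arr, 62, 0, 9)
lo=0, hi=9, mid=4, arr[mid]=34
34 < 62, search right half
lo=5, hi=9, mid=7, arr[mid]=54
54 < 62, search right half
lo=8, hi=9, mid=8, arr[mid]=80
80 > 62, search left half
lo > hi, target not found, return -1
= -1


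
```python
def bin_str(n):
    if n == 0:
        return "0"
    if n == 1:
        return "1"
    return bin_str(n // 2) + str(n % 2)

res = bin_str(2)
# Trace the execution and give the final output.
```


bin_str(2)
= bin_str(1) + "0"
= "1" + "0"
= "10"


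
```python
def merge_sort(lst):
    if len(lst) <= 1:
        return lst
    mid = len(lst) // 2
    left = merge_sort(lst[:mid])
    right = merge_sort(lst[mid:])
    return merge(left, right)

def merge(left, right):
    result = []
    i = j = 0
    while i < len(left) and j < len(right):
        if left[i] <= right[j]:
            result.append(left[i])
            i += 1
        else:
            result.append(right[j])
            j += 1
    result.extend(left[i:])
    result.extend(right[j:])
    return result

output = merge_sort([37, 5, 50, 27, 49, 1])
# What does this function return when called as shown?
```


merge_sort([37, 5, 50, 27, 49, 1])
Split into [37, 5, 50] and [27, 49, 1]
Left sorted: [5, 37, 50]
Right sorted: [1, 27, 49]
Merge [5, 37, 50] and [1, 27, 49]
= [1, 5, 27, 37, 49, 50]


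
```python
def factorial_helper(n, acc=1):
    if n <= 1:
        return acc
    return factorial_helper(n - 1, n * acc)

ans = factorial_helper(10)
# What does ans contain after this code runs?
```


factorial_helper(10, 1)
= factorial_helper(9, 10 * 1) = factorial_helper(9, 10)
= factorial_helper(8, 9 * 10) = factorial_helper(8, 90)
= factorial_helper(7, 8 * 90) = factorial_helper(7, 720)
= factorial_helper(6, 7 * 720) = factorial_helper(6, 5040)
= factorial_helper(5, 6 * 5040) = factorial_helper(5, 30240)
= factorial_helper(4, 5 * 30240) = factorial_helper(4, 151200)
= factorial_helper(3, 4 * 151200) = factorial_helper(3, 604800)
= factorial_helper(2, 3 * 604800) = factorial_helper(2, 1814400)
= factorial_helper(1, 2 * 1814400) = factorial_helper(1, 3628800)
n <= 1, return acc = 3628800


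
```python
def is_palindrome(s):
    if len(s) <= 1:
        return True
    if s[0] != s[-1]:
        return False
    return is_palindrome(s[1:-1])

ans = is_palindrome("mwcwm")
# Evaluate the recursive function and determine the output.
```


is_palindrome("mwcwm")
"mwcwm": s[0]='m' == s[-1]='m' -> is_palindrome("wcw")
"wcw": s[0]='w' == s[-1]='w' -> is_palindrome("c")
"c": len <= 1 -> True
= True


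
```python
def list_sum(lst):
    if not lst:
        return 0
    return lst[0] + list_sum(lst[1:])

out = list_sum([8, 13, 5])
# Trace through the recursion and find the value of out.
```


list_sum([8, 13, 5])
= 8 + list_sum([13, 5])
= 8 + 13 + list_sum([5])
= 8 + 13 + 5 + list_sum([])
= 8 + 13 + 5 + 0
= 26


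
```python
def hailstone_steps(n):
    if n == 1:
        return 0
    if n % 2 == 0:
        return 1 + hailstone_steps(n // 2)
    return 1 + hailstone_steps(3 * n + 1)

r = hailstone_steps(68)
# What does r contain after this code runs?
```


hailstone_steps(68)
68 is even -> hailstone_steps(34)
34 is even -> hailstone_steps(17)
17 is odd -> 3*17+1 = 52 -> hailstone_steps(52)
52 is even -> hailstone_steps(26)
26 is even -> hailstone_steps(13)
13 is odd -> 3*13+1 = 40 -> hailstone_steps(40)
40 is even -> hailstone_steps(20)
20 is even -> hailstone_steps(10)
10 is even -> hailstone_steps(5)
5 is odd -> 3*5+1 = 16 -> hailstone_steps(16)
16 is even -> hailstone_steps(8)
8 is even -> hailstone_steps(4)
4 is even -> hailstone_steps(2)
2 is even -> hailstone_steps(1)
Reached 1 after 14 steps
= 14


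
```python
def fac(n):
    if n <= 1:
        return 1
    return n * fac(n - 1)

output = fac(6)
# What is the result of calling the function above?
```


fac(6)
= 6 * fac(5)
= 6 * 5 * fac(4)
= 6 * 5 * 4 * fac(3)
= 6 * 5 * 4 * 3 * fac(2)
= 6 * 5 * 4 * 3 * 2 * fac(1)
= 6 * 5 * 4 * 3 * 2 * 1
= 720


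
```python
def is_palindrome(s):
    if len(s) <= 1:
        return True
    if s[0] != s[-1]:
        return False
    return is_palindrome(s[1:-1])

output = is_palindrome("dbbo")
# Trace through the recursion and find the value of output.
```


is_palindrome("dbbo")
"dbbo": s[0]='d' != s[-1]='o' -> False
= False


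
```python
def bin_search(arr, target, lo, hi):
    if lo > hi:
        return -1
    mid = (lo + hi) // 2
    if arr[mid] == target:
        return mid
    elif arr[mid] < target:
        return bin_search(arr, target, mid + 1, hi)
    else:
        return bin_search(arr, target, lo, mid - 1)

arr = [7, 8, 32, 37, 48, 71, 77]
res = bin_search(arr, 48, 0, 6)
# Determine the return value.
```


bin_search(arr, 48, 0, 6)
lo=0, hi=6, mid=3, arr[mid]=37
37 < 48, search right half
lo=4, hi=6, mid=5, arr[mid]=71
71 > 48, search left half
lo=4, hi=4, mid=4, arr[mid]=48
arr[4] == 48, found at index 4
= 4


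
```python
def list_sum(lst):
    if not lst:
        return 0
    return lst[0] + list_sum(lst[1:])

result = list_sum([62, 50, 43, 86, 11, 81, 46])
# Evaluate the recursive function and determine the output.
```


list_sum([62, 50, 43, 86, 11, 81, 46])
= 62 + list_sum([50, 43, 86, 11, 81, 46])
= 62 + 50 + list_sum([43, 86, 11, 81, 46])
= 62 + 50 + 43 + list_sum([86, 11, 81, 46])
= 62 + 50 + 43 + 86 + list_sum([11, 81, 46])
= 62 + 50 + 43 + 86 + 11 + list_sum([81, 46])
= 62 + 50 + 43 + 86 + 11 + 81 + list_sum([46])
= 62 + 50 + 43 + 86 + 11 + 81 + 46 + list_sum([])
= 62 + 50 + 43 + 86 + 11 + 81 + 46 + 0
= 379


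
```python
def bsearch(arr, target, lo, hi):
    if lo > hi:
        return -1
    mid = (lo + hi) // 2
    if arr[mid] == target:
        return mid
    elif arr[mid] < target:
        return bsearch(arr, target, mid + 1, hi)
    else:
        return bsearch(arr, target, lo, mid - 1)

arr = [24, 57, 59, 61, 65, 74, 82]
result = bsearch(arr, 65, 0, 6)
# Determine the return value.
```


bsearch(arr, 65, 0, 6)
lo=0, hi=6, mid=3, arr[mid]=61
61 < 65, search right half
lo=4, hi=6, mid=5, arr[mid]=74
74 > 65, search left half
lo=4, hi=4, mid=4, arr[mid]=65
arr[4] == 65, found at index 4
= 4


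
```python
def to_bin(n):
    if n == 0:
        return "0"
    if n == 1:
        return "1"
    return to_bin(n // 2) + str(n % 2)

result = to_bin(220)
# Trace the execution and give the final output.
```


to_bin(220)
= to_bin(110) + "0"
= to_bin(55) + "0" + "0"
= to_bin(27) + "1" + "0" + "0"
= to_bin(13) + "1" + "1" + "0" + "0"
= to_bin(6) + "1" + "1" + "1" + "0" + "0"
= to_bin(3) + "0" + "1" + "1" + "1" + "0" + "0"
= to_bin(1) + "1" + "0" + "1" + "1" + "1" + "0" + "0"
= "1" + "1" + "0" + "1" + "1" + "1" + "0" + "0"
= "11011100"


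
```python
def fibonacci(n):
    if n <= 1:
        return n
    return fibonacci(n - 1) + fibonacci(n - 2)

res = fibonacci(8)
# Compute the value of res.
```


fibonacci(8)
= fibonacci(7) + fibonacci(6)
= (fibonacci(6) + fibonacci(5)) + fibonacci(6)
Computing bottom-up: fibonacci(0)=0, fibonacci(1)=1, fibonacci(2)=1, fibonacci(3)=2, fibonacci(4)=3, fibonacci(5)=5, fibonacci(6)=8, fibonacci(7)=13, fibonacci(8)=21
= 21


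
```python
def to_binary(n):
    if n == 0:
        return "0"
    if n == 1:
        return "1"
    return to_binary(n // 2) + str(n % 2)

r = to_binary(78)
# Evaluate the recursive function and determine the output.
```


to_binary(78)
= to_binary(39) + "0"
= to_binary(19) + "1" + "0"
= to_binary(9) + "1" + "1" + "0"
= to_binary(4) + "1" + "1" + "1" + "0"
= to_binary(2) + "0" + "1" + "1" + "1" + "0"
= to_binary(1) + "0" + "0" + "1" + "1" + "1" + "0"
= "1" + "0" + "0" + "1" + "1" + "1" + "0"
= "1001110"


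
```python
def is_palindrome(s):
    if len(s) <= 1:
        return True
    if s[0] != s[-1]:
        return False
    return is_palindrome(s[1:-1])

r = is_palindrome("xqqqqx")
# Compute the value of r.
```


is_palindrome("xqqqqx")
"xqqqqx": s[0]='x' == s[-1]='x' -> is_palindrome("qqqq")
"qqqq": s[0]='q' == s[-1]='q' -> is_palindrome("qq")
"qq": s[0]='q' == s[-1]='q' -> is_palindrome("")
"": len <= 1 -> True
= True


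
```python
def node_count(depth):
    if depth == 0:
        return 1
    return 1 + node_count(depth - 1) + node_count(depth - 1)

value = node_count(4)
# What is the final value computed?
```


node_count(4)
= 1 + node_count(3) + node_count(3)
= 1 + 2 * node_count(3)
node_count(k) = 2^(k+1) - 1
node_count(0) = 1
node_count(1) = 3
node_count(2) = 7
node_count(3) = 15
node_count(4) = 31
node_count(4) = 2^5 - 1 = 31


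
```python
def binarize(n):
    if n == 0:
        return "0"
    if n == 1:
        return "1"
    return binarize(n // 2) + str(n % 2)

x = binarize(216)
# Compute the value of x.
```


binarize(216)
= binarize(108) + "0"
= binarize(54) + "0" + "0"
= binarize(27) + "0" + "0" + "0"
= binarize(13) + "1" + "0" + "0" + "0"
= binarize(6) + "1" + "1" + "0" + "0" + "0"
= binarize(3) + "0" + "1" + "1" + "0" + "0" + "0"
= binarize(1) + "1" + "0" + "1" + "1" + "0" + "0" + "0"
= "1" + "1" + "0" + "1" + "1" + "0" + "0" + "0"
= "11011000"


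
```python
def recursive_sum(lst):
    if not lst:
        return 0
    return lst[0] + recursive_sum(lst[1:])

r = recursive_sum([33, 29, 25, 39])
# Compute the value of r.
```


recursive_sum([33, 29, 25, 39])
= 33 + recursive_sum([29, 25, 39])
= 33 + 29 + recursive_sum([25, 39])
= 33 + 29 + 25 + recursive_sum([39])
= 33 + 29 + 25 + 39 + recursive_sum([])
= 33 + 29 + 25 + 39 + 0
= 126


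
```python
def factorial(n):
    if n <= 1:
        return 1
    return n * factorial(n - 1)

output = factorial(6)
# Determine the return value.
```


factorial(6)
= 6 * factorial(5)
= 6 * 5 * factorial(4)
= 6 * 5 * 4 * factorial(3)
= 6 * 5 * 4 * 3 * factorial(2)
= 6 * 5 * 4 * 3 * 2 * factorial(1)
= 6 * 5 * 4 * 3 * 2 * 1
= 720


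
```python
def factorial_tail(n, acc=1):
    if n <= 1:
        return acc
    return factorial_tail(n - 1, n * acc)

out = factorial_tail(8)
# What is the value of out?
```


factorial_tail(8, 1)
= factorial_tail(7, 8 * 1) = factorial_tail(7, 8)
= factorial_tail(6, 7 * 8) = factorial_tail(6, 56)
= factorial_tail(5, 6 * 56) = factorial_tail(5, 336)
= factorial_tail(4, 5 * 336) = factorial_tail(4, 1680)
= factorial_tail(3, 4 * 1680) = factorial_tail(3, 6720)
= factorial_tail(2, 3 * 6720) = factorial_tail(2, 20160)
= factorial_tail(1, 2 * 20160) = factorial_tail(1, 40320)
n <= 1, return acc = 40320


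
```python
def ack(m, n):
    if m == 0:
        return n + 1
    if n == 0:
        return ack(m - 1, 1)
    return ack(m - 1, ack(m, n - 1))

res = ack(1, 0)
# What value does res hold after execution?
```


ack(1, 0)
n == 0: return ack(0, 1)
= ack(0, 1) = 2
= 2


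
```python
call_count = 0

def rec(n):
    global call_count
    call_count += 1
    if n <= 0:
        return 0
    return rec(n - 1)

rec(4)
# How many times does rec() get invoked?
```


rec(4) calls rec(3) calls ... calls rec(0)
Total calls: 4 + 1 (for base case) = 5


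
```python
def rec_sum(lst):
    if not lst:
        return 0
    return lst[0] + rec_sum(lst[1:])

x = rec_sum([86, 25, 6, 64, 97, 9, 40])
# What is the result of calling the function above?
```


rec_sum([86, 25, 6, 64, 97, 9, 40])
= 86 + rec_sum([25, 6, 64, 97, 9, 40])
= 86 + 25 + rec_sum([6, 64, 97, 9, 40])
= 86 + 25 + 6 + rec_sum([64, 97, 9, 40])
= 86 + 25 + 6 + 64 + rec_sum([97, 9, 40])
= 86 + 25 + 6 + 64 + 97 + rec_sum([9, 40])
= 86 + 25 + 6 + 64 + 97 + 9 + rec_sum([40])
= 86 + 25 + 6 + 64 + 97 + 9 + 40 + rec_sum([])
= 86 + 25 + 6 + 64 + 97 + 9 + 40 + 0
= 327


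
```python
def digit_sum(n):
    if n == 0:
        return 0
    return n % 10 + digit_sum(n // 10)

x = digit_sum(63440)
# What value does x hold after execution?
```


digit_sum(63440)
= 0 + digit_sum(6344)
= 0 + 4 + digit_sum(634)
= 0 + 4 + 4 + digit_sum(63)
= 0 + 4 + 4 + 3 + digit_sum(6)
= 0 + 4 + 4 + 3 + 6 + digit_sum(0)
= 0 + 4 + 4 + 3 + 6 + 0
= 17


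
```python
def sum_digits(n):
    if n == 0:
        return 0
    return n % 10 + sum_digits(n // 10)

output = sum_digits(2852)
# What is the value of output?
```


sum_digits(2852)
= 2 + sum_digits(285)
= 2 + 5 + sum_digits(28)
= 2 + 5 + 8 + sum_digits(2)
= 2 + 5 + 8 + 2 + sum_digits(0)
= 2 + 5 + 8 + 2 + 0
= 17


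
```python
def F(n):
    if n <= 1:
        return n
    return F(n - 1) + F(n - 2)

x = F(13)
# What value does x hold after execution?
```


F(13)
= F(12) + F(11)
= (F(11) + F(10)) + F(11)
Computing bottom-up: F(0)=0, F(1)=1, F(2)=1, F(3)=2, F(4)=3, F(5)=5, F(6)=8, F(7)=13, F(8)=21, F(9)=34, F(10)=55, F(11)=89, F(12)=144, F(13)=233
= 233


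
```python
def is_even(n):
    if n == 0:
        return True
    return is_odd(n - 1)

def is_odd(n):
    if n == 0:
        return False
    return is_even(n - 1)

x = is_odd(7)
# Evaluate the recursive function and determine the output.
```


is_odd(7)
= is_even(6)
= is_odd(5)
= is_even(4)
= is_odd(3)
= is_even(2)
= is_odd(1)
= is_even(0)
n == 0: return True
= True


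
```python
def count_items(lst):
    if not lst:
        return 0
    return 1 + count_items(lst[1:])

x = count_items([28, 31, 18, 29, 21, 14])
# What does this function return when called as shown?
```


count_items([28, 31, 18, 29, 21, 14])
= 1 + count_items([31, 18, 29, 21, 14])
= 1 + 1 + count_items([18, 29, 21, 14])
= 1 + 1 + 1 + count_items([29, 21, 14])
= 1 + 1 + 1 + 1 + count_items([21, 14])
= 1 + 1 + 1 + 1 + 1 + count_items([14])
= 1 + 1 + 1 + 1 + 1 + 1 + count_items([])
= 1 + 1 + 1 + 1 + 1 + 1 + 0
= 6


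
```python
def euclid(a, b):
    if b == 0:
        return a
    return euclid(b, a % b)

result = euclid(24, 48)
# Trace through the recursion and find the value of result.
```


euclid(24, 48)
= euclid(48, 24 % 48) = euclid(48, 24)
= euclid(24, 48 % 24) = euclid(24, 0)
b == 0, return a = 24


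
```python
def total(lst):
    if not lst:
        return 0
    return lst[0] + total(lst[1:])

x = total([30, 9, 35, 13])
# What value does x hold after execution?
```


total([30, 9, 35, 13])
= 30 + total([9, 35, 13])
= 30 + 9 + total([35, 13])
= 30 + 9 + 35 + total([13])
= 30 + 9 + 35 + 13 + total([])
= 30 + 9 + 35 + 13 + 0
= 87


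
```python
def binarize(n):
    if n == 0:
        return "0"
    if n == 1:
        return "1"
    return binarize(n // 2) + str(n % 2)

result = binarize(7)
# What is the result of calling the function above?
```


binarize(7)
= binarize(3) + "1"
= binarize(1) + "1" + "1"
= "1" + "1" + "1"
= "111"


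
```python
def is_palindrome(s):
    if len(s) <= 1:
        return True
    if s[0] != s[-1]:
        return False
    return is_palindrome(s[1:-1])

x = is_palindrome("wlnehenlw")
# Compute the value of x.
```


is_palindrome("wlnehenlw")
"wlnehenlw": s[0]='w' == s[-1]='w' -> is_palindrome("lnehenl")
"lnehenl": s[0]='l' == s[-1]='l' -> is_palindrome("nehen")
"nehen": s[0]='n' == s[-1]='n' -> is_palindrome("ehe")
"ehe": s[0]='e' == s[-1]='e' -> is_palindrome("h")
"h": len <= 1 -> True
= True


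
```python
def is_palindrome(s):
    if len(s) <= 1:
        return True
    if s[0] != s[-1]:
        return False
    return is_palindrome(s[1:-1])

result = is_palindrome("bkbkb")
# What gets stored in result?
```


is_palindrome("bkbkb")
"bkbkb": s[0]='b' == s[-1]='b' -> is_palindrome("kbk")
"kbk": s[0]='k' == s[-1]='k' -> is_palindrome("b")
"b": len <= 1 -> True
= True


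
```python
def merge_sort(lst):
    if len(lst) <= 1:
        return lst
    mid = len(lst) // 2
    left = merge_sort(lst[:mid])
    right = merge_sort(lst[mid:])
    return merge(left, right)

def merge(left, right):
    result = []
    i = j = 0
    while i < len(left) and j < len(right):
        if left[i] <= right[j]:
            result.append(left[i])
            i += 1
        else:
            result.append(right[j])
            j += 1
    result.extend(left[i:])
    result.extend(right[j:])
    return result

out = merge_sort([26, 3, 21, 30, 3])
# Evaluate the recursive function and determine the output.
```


merge_sort([26, 3, 21, 30, 3])
Split into [26, 3] and [21, 30, 3]
Left sorted: [3, 26]
Right sorted: [3, 21, 30]
Merge [3, 26] and [3, 21, 30]
= [3, 3, 21, 26, 30]


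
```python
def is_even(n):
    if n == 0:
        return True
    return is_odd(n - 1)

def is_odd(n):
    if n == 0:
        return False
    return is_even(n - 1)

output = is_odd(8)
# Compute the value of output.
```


is_odd(8)
= is_even(7)
= is_odd(6)
= is_even(5)
= is_odd(4)
= is_even(3)
= is_odd(2)
= is_even(1)
= is_odd(0)
n == 0: return False
= False


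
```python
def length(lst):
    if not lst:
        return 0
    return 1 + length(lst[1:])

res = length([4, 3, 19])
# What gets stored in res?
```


length([4, 3, 19])
= 1 + length([3, 19])
= 1 + 1 + length([19])
= 1 + 1 + 1 + length([])
= 1 + 1 + 1 + 0
= 3


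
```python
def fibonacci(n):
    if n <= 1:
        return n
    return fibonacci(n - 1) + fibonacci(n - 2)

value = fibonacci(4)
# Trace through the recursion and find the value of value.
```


fibonacci(4)
= fibonacci(3) + fibonacci(2)
= (fibonacci(2) + fibonacci(1)) + fibonacci(2)
Computing bottom-up: fibonacci(0)=0, fibonacci(1)=1, fibonacci(2)=1, fibonacci(3)=2, fibonacci(4)=3
= 3


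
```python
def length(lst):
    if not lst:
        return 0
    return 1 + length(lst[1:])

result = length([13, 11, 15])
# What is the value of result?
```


length([13, 11, 15])
= 1 + length([11, 15])
= 1 + 1 + length([15])
= 1 + 1 + 1 + length([])
= 1 + 1 + 1 + 0
= 3


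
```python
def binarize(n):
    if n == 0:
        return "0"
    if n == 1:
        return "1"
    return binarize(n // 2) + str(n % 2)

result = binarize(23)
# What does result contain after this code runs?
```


binarize(23)
= binarize(11) + "1"
= binarize(5) + "1" + "1"
= binarize(2) + "1" + "1" + "1"
= binarize(1) + "0" + "1" + "1" + "1"
= "1" + "0" + "1" + "1" + "1"
= "10111"


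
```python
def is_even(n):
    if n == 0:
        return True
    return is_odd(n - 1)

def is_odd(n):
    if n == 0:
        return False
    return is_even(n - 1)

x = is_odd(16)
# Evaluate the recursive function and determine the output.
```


is_odd(16)
= is_even(15)
= is_odd(14)
= is_even(13)
= is_odd(12)
= is_even(11)
= is_odd(10)
= is_even(9)
= is_odd(8)
= is_even(7)
= is_odd(6)
= is_even(5)
= is_odd(4)
= is_even(3)
= is_odd(2)
= is_even(1)
= is_odd(0)
n == 0: return False
= False


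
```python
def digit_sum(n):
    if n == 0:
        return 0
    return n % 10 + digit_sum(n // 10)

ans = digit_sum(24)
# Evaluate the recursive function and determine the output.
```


digit_sum(24)
= 4 + digit_sum(2)
= 4 + 2 + digit_sum(0)
= 4 + 2 + 0
= 6


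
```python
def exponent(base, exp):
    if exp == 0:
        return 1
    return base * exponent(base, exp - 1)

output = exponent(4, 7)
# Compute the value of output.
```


exponent(4, 7)
= 4 * exponent(4, 6)
= 4 * 4 * exponent(4, 5)
= 4 * 4 * 4 * exponent(4, 4)
= 4 * 4 * 4 * 4 * exponent(4, 3)
= 4 * 4 * 4 * 4 * 4 * exponent(4, 2)
= 4 * 4 * 4 * 4 * 4 * 4 * exponent(4, 1)
= 4 * 4 * 4 * 4 * 4 * 4 * 4 * exponent(4, 0)
= 4 * 4 * 4 * 4 * 4 * 4 * 4 * 1
= 16384


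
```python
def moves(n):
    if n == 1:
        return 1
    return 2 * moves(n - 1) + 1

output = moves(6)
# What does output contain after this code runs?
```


moves(6)
= 2 * moves(5) + 1
= 2 * (2 * moves(4) + 1) + 1
= 2 * (2 * (2 * moves(3) + 1) + 1) + 1
= 2 * (2 * (2 * (2 * moves(2) + 1) + 1) + 1) + 1
= 2 * (2 * (2 * (2 * (2 * moves(1) + 1) + 1) + 1) + 1) + 1
Now compute bottom-up:
moves(1) = 1
moves(2) = 2 * 1 + 1 = 3
moves(3) = 2 * 3 + 1 = 7
moves(4) = 2 * 7 + 1 = 15
moves(5) = 2 * 15 + 1 = 31
moves(6) = 2 * 31 + 1 = 63
= 63


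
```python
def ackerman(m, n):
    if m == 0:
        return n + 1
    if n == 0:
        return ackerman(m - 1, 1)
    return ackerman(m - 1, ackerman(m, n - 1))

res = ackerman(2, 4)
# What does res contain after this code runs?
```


ackerman(2, 4)
= ackerman(1, ackerman(2, 3))
First compute ackerman(2, 3) = 9
= ackerman(1, 9)
= 11


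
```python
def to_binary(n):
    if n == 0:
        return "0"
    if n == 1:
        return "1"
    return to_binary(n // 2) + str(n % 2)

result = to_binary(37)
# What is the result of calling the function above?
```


to_binary(37)
= to_binary(18) + "1"
= to_binary(9) + "0" + "1"
= to_binary(4) + "1" + "0" + "1"
= to_binary(2) + "0" + "1" + "0" + "1"
= to_binary(1) + "0" + "0" + "1" + "0" + "1"
= "1" + "0" + "0" + "1" + "0" + "1"
= "100101"


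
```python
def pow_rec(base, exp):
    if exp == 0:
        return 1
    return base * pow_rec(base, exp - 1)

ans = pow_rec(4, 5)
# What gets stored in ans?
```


pow_rec(4, 5)
= 4 * pow_rec(4, 4)
= 4 * 4 * pow_rec(4, 3)
= 4 * 4 * 4 * pow_rec(4, 2)
= 4 * 4 * 4 * 4 * pow_rec(4, 1)
= 4 * 4 * 4 * 4 * 4 * pow_rec(4, 0)
= 4 * 4 * 4 * 4 * 4 * 1
= 1024


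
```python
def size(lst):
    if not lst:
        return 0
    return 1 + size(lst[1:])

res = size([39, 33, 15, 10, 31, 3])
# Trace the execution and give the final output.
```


size([39, 33, 15, 10, 31, 3])
= 1 + size([33, 15, 10, 31, 3])
= 1 + 1 + size([15, 10, 31, 3])
= 1 + 1 + 1 + size([10, 31, 3])
= 1 + 1 + 1 + 1 + size([31, 3])
= 1 + 1 + 1 + 1 + 1 + size([3])
= 1 + 1 + 1 + 1 + 1 + 1 + size([])
= 1 + 1 + 1 + 1 + 1 + 1 + 0
= 6


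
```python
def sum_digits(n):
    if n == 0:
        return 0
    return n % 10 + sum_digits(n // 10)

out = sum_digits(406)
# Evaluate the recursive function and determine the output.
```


sum_digits(406)
= 6 + sum_digits(40)
= 6 + 0 + sum_digits(4)
= 6 + 0 + 4 + sum_digits(0)
= 6 + 0 + 4 + 0
= 10


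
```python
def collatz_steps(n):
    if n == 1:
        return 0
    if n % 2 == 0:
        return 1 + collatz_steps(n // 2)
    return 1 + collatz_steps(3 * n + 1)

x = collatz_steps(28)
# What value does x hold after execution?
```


collatz_steps(28)
28 is even -> collatz_steps(14)
14 is even -> collatz_steps(7)
7 is odd -> 3*7+1 = 22 -> collatz_steps(22)
22 is even -> collatz_steps(11)
11 is odd -> 3*11+1 = 34 -> collatz_steps(34)
34 is even -> collatz_steps(17)
17 is odd -> 3*17+1 = 52 -> collatz_steps(52)
52 is even -> collatz_steps(26)
26 is even -> collatz_steps(13)
13 is odd -> 3*13+1 = 40 -> collatz_steps(40)
40 is even -> collatz_steps(20)
20 is even -> collatz_steps(10)
10 is even -> collatz_steps(5)
5 is odd -> 3*5+1 = 16 -> collatz_steps(16)
16 is even -> collatz_steps(8)
8 is even -> collatz_steps(4)
4 is even -> collatz_steps(2)
2 is even -> collatz_steps(1)
Reached 1 after 18 steps
= 18


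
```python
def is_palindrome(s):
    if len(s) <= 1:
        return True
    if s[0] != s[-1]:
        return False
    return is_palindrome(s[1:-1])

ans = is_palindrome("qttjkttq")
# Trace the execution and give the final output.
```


is_palindrome("qttjkttq")
"qttjkttq": s[0]='q' == s[-1]='q' -> is_palindrome("ttjktt")
"ttjktt": s[0]='t' == s[-1]='t' -> is_palindrome("tjkt")
"tjkt": s[0]='t' == s[-1]='t' -> is_palindrome("jk")
"jk": s[0]='j' != s[-1]='k' -> False
= False


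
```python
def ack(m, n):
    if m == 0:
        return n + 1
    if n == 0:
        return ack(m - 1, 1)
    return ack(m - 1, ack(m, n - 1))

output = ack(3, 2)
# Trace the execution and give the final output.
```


ack(3, 2)
= ack(2, ack(3, 1))
First compute ack(3, 1) = 13
= ack(2, 13)
= 29


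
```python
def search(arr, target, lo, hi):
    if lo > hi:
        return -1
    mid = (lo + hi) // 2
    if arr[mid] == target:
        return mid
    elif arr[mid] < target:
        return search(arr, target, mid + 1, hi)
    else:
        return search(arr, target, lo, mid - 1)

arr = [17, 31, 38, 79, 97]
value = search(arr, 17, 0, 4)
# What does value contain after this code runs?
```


search(arr, 17, 0, 4)
lo=0, hi=4, mid=2, arr[mid]=38
38 > 17, search left half
lo=0, hi=1, mid=0, arr[mid]=17
arr[0] == 17, found at index 0
= 0


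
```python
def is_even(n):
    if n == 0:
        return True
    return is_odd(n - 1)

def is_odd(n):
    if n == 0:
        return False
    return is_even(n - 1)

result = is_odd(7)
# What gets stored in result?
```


is_odd(7)
= is_even(6)
= is_odd(5)
= is_even(4)
= is_odd(3)
= is_even(2)
= is_odd(1)
= is_even(0)
n == 0: return True
= True


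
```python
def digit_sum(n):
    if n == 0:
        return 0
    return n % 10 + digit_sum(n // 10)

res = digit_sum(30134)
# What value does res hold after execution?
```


digit_sum(30134)
= 4 + digit_sum(3013)
= 4 + 3 + digit_sum(301)
= 4 + 3 + 1 + digit_sum(30)
= 4 + 3 + 1 + 0 + digit_sum(3)
= 4 + 3 + 1 + 0 + 3 + digit_sum(0)
= 4 + 3 + 1 + 0 + 3 + 0
= 11


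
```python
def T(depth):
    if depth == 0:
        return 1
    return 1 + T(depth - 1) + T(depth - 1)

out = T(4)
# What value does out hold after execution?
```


T(4)
= 1 + T(3) + T(3)
= 1 + 2 * T(3)
T(k) = 2^(k+1) - 1
T(0) = 1
T(1) = 3
T(2) = 7
T(3) = 15
T(4) = 31
T(4) = 2^5 - 1 = 31


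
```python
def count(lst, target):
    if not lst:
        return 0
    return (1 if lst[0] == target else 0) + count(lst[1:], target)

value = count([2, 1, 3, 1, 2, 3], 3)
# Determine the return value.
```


count([2, 1, 3, 1, 2, 3], 3)
lst[0]=2 != 3: 0 + count([1, 3, 1, 2, 3], 3)
lst[0]=1 != 3: 0 + count([3, 1, 2, 3], 3)
lst[0]=3 == 3: 1 + count([1, 2, 3], 3)
lst[0]=1 != 3: 0 + count([2, 3], 3)
lst[0]=2 != 3: 0 + count([3], 3)
lst[0]=3 == 3: 1 + count([], 3)
= 2


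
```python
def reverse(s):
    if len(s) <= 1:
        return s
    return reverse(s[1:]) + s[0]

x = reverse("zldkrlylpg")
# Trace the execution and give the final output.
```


reverse("zldkrlylpg")
= reverse("ldkrlylpg") + "z"
= reverse("dkrlylpg") + "l" + "z"
= reverse("krlylpg") + "d" + "l" + "z"
= reverse("rlylpg") + "k" + "d" + "l" + "z"
= reverse("lylpg") + "r" + "k" + "d" + "l" + "z"
= reverse("ylpg") + "l" + "r" + "k" + "d" + "l" + "z"
= reverse("lpg") + "y" + "l" + "r" + "k" + "d" + "l" + "z"
= reverse("pg") + "l" + "y" + "l" + "r" + "k" + "d" + "l" + "z"
= reverse("g") + "p" + "l" + "y" + "l" + "r" + "k" + "d" + "l" + "z"
= "g" + "p" + "l" + "y" + "l" + "r" + "k" + "d" + "l" + "z"
= "gplylrkdlz"
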